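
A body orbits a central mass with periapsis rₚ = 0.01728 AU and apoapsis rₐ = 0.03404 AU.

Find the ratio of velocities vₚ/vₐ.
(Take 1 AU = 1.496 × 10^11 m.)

Convert to SI: rₚ = 0.01728 AU = 2.58509e+09 m; rₐ = 0.03404 AU = 5.09238e+09 m.
Conservation of angular momentum gives rₚvₚ = rₐvₐ, so vₚ/vₐ = rₐ/rₚ.
vₚ/vₐ = 5.09238e+09 / 2.58509e+09 ≈ 1.97.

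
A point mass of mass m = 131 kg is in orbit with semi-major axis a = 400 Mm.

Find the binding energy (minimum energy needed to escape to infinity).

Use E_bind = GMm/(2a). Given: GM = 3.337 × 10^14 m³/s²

Convert to SI: a = 400 Mm = 4e+08 m.
Total orbital energy is E = −GMm/(2a); binding energy is E_bind = −E = GMm/(2a).
E_bind = 3.337e+14 · 131 / (2 · 4e+08) J ≈ 5.464e+07 J = 54.64 MJ.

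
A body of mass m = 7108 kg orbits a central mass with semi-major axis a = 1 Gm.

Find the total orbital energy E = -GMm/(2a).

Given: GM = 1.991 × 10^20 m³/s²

Convert to SI: a = 1 Gm = 1e+09 m.
E = −GMm / (2a).
E = −1.991e+20 · 7108 / (2 · 1e+09) J ≈ -7.076e+14 J = -707.6 TJ.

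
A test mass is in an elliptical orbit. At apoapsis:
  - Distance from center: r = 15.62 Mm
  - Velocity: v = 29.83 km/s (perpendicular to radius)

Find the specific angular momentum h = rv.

Convert to SI: r = 15.62 Mm = 1.562e+07 m; v = 29.83 km/s = 29830 m/s.
With v perpendicular to r, h = r · v.
h = 1.562e+07 · 29830 m²/s ≈ 4.659e+11 m²/s.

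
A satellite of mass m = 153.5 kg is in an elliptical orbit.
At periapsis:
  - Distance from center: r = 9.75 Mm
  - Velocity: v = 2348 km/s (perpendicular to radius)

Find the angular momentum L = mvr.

Convert to SI: r = 9.75 Mm = 9.75e+06 m; v = 2348 km/s = 2.348e+06 m/s.
Since v is perpendicular to r, L = m · v · r.
L = 153.5 · 2.348e+06 · 9.75e+06 kg·m²/s ≈ 3.514e+15 kg·m²/s.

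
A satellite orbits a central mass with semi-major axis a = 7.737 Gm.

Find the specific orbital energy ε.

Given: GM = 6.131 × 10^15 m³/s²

Convert to SI: a = 7.737 Gm = 7.737e+09 m.
ε = −GM / (2a).
ε = −6.131e+15 / (2 · 7.737e+09) J/kg ≈ -3.962e+05 J/kg = -396.2 kJ/kg.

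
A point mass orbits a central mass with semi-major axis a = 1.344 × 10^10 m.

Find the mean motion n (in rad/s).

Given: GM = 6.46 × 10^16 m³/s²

n = √(GM / a³).
n = √(6.46e+16 / (1.344e+10)³) rad/s ≈ 1.631e-07 rad/s.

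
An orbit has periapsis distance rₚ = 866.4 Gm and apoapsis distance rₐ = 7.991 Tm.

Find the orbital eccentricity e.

Convert to SI: rₚ = 866.4 Gm = 8.664e+11 m; rₐ = 7.991 Tm = 7.991e+12 m.
e = (rₐ − rₚ) / (rₐ + rₚ).
e = (7.991e+12 − 8.664e+11) / (7.991e+12 + 8.664e+11) = 7.1246e+12 / 8.8574e+12 ≈ 0.8044.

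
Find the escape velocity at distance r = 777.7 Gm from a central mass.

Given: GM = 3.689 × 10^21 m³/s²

Convert to SI: r = 777.7 Gm = 7.777e+11 m.
Escape velocity comes from setting total energy to zero: ½v² − GM/r = 0 ⇒ v_esc = √(2GM / r).
v_esc = √(2 · 3.689e+21 / 7.777e+11) m/s ≈ 9.74e+04 m/s = 97.4 km/s.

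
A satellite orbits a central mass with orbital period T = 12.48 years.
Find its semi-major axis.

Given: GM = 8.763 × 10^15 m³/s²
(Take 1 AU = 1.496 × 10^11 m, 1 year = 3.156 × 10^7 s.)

Convert to SI: T = 12.48 years = 3.93869e+08 s.
Invert Kepler's third law: a = (GM · T² / (4π²))^(1/3).
Substituting T = 3.93869e+08 s and GM = 8.763e+15 m³/s²:
a = (8.763e+15 · (3.93869e+08)² / (4π²))^(1/3) m
a ≈ 3.253e+10 m = 0.2175 AU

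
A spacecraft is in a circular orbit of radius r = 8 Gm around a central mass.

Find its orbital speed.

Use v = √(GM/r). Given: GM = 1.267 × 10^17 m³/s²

Convert to SI: r = 8 Gm = 8e+09 m.
For a circular orbit, gravity supplies the centripetal force, so v = √(GM / r).
v = √(1.267e+17 / 8e+09) m/s ≈ 3980 m/s = 3.98 km/s.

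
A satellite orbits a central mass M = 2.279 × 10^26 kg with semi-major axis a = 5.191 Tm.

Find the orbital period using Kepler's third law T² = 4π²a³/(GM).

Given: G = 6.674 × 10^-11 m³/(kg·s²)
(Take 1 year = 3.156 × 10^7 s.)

Convert to SI: a = 5.191 Tm = 5.191e+12 m.
GM = G · M = 6.674e-11 · 2.279e+26 = 1.521e+16 m³/s².
Kepler's third law: T = 2π √(a³ / GM).
Substituting a = 5.191e+12 m and GM = 1.521e+16 m³/s²:
T = 2π √((5.191e+12)³ / 1.521e+16) s
T ≈ 6.025e+11 s = 1.909e+04 years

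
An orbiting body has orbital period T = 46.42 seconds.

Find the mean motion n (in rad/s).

n = 2π / T.
n = 2π / 46.42 s ≈ 0.1354 rad/s.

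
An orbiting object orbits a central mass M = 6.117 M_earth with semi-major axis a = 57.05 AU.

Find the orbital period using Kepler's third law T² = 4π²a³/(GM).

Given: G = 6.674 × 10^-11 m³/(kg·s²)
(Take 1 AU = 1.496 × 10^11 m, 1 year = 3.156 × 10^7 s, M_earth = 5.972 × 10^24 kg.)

Convert to SI: a = 57.05 AU = 8.53468e+12 m; M = 6.117 M_earth = 3.65307e+25 kg.
GM = G · M = 6.674e-11 · 3.65307e+25 = 2.43806e+15 m³/s².
Kepler's third law: T = 2π √(a³ / GM).
Substituting a = 8.53468e+12 m and GM = 2.43806e+15 m³/s²:
T = 2π √((8.53468e+12)³ / 2.43806e+15) s
T ≈ 3.173e+12 s = 1.005e+05 years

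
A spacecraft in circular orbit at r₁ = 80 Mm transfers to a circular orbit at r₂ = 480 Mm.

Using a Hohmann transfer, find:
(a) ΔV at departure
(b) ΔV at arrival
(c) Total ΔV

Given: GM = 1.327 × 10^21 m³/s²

Convert to SI: r₁ = 80 Mm = 8e+07 m; r₂ = 480 Mm = 4.8e+08 m.
Transfer semi-major axis: a_t = (r₁ + r₂)/2 = (8e+07 + 4.8e+08)/2 = 2.8e+08 m.
Circular speeds: v₁ = √(GM/r₁) = 4.07278e+06 m/s, v₂ = √(GM/r₂) = 1.6627e+06 m/s.
Transfer speeds (vis-viva v² = GM(2/r − 1/a_t)): v₁ᵗ = 5.33251e+06 m/s, v₂ᵗ = 888752 m/s.
(a) ΔV₁ = |v₁ᵗ − v₁| ≈ 1.26e+06 m/s = 1260 km/s.
(b) ΔV₂ = |v₂ − v₂ᵗ| ≈ 7.74e+05 m/s = 774 km/s.
(c) ΔV_total = ΔV₁ + ΔV₂ ≈ 2.034e+06 m/s = 2034 km/s.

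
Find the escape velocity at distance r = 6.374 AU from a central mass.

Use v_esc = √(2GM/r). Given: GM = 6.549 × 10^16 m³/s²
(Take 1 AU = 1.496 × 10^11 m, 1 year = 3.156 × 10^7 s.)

Convert to SI: r = 6.374 AU = 9.5355e+11 m.
Escape velocity comes from setting total energy to zero: ½v² − GM/r = 0 ⇒ v_esc = √(2GM / r).
v_esc = √(2 · 6.549e+16 / 9.5355e+11) m/s ≈ 370.6 m/s = 0.07819 AU/year.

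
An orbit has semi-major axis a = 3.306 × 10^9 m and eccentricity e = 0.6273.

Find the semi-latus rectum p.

p = a (1 − e²).
p = 3.306e+09 · (1 − (0.6273)²) = 3.306e+09 · 0.606495 ≈ 2.005e+09 m = 2.005 × 10^9 m.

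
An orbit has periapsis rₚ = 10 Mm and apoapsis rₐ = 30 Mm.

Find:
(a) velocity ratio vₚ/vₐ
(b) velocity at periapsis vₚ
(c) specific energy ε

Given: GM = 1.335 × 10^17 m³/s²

Convert to SI: rₚ = 10 Mm = 1e+07 m; rₐ = 30 Mm = 3e+07 m.
(a) Conservation of angular momentum (rₚvₚ = rₐvₐ) gives vₚ/vₐ = rₐ/rₚ = 3e+07/1e+07 ≈ 3
(b) With a = (rₚ + rₐ)/2 = 2e+07 m, vₚ = √(GM (2/rₚ − 1/a)) = √(1.335e+17 · (2/1e+07 − 1/2e+07)) m/s ≈ 1.415e+05 m/s
(c) With a = (rₚ + rₐ)/2 = 2e+07 m, ε = −GM/(2a) = −1.335e+17/(2 · 2e+07) J/kg ≈ -3.338e+09 J/kg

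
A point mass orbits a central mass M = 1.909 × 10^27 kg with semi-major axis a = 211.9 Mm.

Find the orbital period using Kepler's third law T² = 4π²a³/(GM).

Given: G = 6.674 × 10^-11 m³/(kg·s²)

Convert to SI: a = 211.9 Mm = 2.119e+08 m.
GM = G · M = 6.674e-11 · 1.909e+27 = 1.27407e+17 m³/s².
Kepler's third law: T = 2π √(a³ / GM).
Substituting a = 2.119e+08 m and GM = 1.27407e+17 m³/s²:
T = 2π √((2.119e+08)³ / 1.27407e+17) s
T ≈ 5.43e+04 s = 15.08 hours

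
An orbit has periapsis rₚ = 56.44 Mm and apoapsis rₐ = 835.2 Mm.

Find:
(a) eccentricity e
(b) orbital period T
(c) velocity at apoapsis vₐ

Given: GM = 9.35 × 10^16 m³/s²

Convert to SI: rₚ = 56.44 Mm = 5.644e+07 m; rₐ = 835.2 Mm = 8.352e+08 m.
(a) e = (rₐ − rₚ)/(rₐ + rₚ) = (8.352e+08 − 5.644e+07)/(8.352e+08 + 5.644e+07) ≈ 0.8734
(b) With a = (rₚ + rₐ)/2 = 4.4582e+08 m, T = 2π √(a³/GM) = 2π √((4.4582e+08)³/9.35e+16) s ≈ 1.934e+05 s
(c) With a = (rₚ + rₐ)/2 = 4.4582e+08 m, vₐ = √(GM (2/rₐ − 1/a)) = √(9.35e+16 · (2/8.352e+08 − 1/4.4582e+08)) m/s ≈ 3765 m/s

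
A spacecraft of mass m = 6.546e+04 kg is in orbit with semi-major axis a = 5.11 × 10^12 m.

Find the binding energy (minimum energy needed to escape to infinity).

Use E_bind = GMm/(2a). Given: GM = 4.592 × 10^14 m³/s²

Total orbital energy is E = −GMm/(2a); binding energy is E_bind = −E = GMm/(2a).
E_bind = 4.592e+14 · 6.546e+04 / (2 · 5.11e+12) J ≈ 2.941e+06 J = 2.941 MJ.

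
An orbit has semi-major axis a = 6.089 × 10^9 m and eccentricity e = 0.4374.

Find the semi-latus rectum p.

p = a (1 − e²).
p = 6.089e+09 · (1 − (0.4374)²) = 6.089e+09 · 0.808681 ≈ 4.924e+09 m = 4.924 × 10^9 m.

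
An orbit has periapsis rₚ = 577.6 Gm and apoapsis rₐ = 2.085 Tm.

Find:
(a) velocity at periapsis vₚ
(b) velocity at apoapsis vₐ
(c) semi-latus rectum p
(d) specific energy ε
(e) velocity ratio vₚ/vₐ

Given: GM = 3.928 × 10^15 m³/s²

Convert to SI: rₚ = 577.6 Gm = 5.776e+11 m; rₐ = 2.085 Tm = 2.085e+12 m.
(a) With a = (rₚ + rₐ)/2 = 1.3313e+12 m, vₚ = √(GM (2/rₚ − 1/a)) = √(3.928e+15 · (2/5.776e+11 − 1/1.3313e+12)) m/s ≈ 103.2 m/s
(b) With a = (rₚ + rₐ)/2 = 1.3313e+12 m, vₐ = √(GM (2/rₐ − 1/a)) = √(3.928e+15 · (2/2.085e+12 − 1/1.3313e+12)) m/s ≈ 28.59 m/s
(c) From a = (rₚ + rₐ)/2 = 1.3313e+12 m and e = (rₐ − rₚ)/(rₐ + rₚ) = 0.566138, p = a(1 − e²) = 1.3313e+12 · (1 − (0.566138)²) ≈ 9.046e+11 m
(d) With a = (rₚ + rₐ)/2 = 1.3313e+12 m, ε = −GM/(2a) = −3.928e+15/(2 · 1.3313e+12) J/kg ≈ -1475 J/kg
(e) Conservation of angular momentum (rₚvₚ = rₐvₐ) gives vₚ/vₐ = rₐ/rₚ = 2.085e+12/5.776e+11 ≈ 3.61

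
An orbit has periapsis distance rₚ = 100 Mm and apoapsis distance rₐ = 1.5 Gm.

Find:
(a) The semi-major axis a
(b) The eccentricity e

Convert to SI: rₚ = 100 Mm = 1e+08 m; rₐ = 1.5 Gm = 1.5e+09 m.
(a) a = (rₚ + rₐ) / 2 = (1e+08 + 1.5e+09) / 2 ≈ 8e+08 m = 800 Mm.
(b) e = (rₐ − rₚ) / (rₐ + rₚ) = (1.5e+09 − 1e+08) / (1.5e+09 + 1e+08) ≈ 0.875.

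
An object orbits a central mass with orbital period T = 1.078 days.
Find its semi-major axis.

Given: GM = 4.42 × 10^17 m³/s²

Convert to SI: T = 1.078 days = 93139.2 s.
Invert Kepler's third law: a = (GM · T² / (4π²))^(1/3).
Substituting T = 93139.2 s and GM = 4.42e+17 m³/s²:
a = (4.42e+17 · (93139.2)² / (4π²))^(1/3) m
a ≈ 4.597e+08 m = 459.7 Mm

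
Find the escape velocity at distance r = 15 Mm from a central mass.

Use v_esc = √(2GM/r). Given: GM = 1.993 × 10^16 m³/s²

Convert to SI: r = 15 Mm = 1.5e+07 m.
Escape velocity comes from setting total energy to zero: ½v² − GM/r = 0 ⇒ v_esc = √(2GM / r).
v_esc = √(2 · 1.993e+16 / 1.5e+07) m/s ≈ 5.155e+04 m/s = 51.55 km/s.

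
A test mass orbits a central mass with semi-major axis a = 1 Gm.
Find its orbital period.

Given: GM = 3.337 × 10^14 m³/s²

Convert to SI: a = 1 Gm = 1e+09 m.
Kepler's third law: T = 2π √(a³ / GM).
Substituting a = 1e+09 m and GM = 3.337e+14 m³/s²:
T = 2π √((1e+09)³ / 3.337e+14) s
T ≈ 1.088e+07 s = 125.9 days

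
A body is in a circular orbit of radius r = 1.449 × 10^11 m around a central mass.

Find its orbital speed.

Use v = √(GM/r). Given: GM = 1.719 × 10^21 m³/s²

For a circular orbit, gravity supplies the centripetal force, so v = √(GM / r).
v = √(1.719e+21 / 1.449e+11) m/s ≈ 1.089e+05 m/s = 108.9 km/s.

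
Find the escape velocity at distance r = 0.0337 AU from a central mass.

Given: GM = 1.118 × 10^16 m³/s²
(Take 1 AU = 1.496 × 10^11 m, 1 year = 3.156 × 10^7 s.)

Convert to SI: r = 0.0337 AU = 5.04152e+09 m.
Escape velocity comes from setting total energy to zero: ½v² − GM/r = 0 ⇒ v_esc = √(2GM / r).
v_esc = √(2 · 1.118e+16 / 5.04152e+09) m/s ≈ 2106 m/s = 0.4443 AU/year.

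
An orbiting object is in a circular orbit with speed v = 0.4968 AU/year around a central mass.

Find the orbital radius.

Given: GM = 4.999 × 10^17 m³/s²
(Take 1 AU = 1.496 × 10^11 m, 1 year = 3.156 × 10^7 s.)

Convert to SI: v = 0.4968 AU/year = 2354.92 m/s.
For a circular orbit, v² = GM / r, so r = GM / v².
r = 4.999e+17 / (2354.92)² m ≈ 9.014e+10 m = 0.6026 AU.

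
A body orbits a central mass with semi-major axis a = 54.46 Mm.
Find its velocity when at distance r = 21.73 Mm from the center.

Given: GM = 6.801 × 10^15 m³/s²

Convert to SI: a = 54.46 Mm = 5.446e+07 m; r = 21.73 Mm = 2.173e+07 m.
Vis-viva: v = √(GM · (2/r − 1/a)).
2/r − 1/a = 2/2.173e+07 − 1/5.446e+07 = 7.36766e-08 m⁻¹.
v = √(6.801e+15 · 7.36766e-08) m/s ≈ 2.238e+04 m/s = 22.38 km/s.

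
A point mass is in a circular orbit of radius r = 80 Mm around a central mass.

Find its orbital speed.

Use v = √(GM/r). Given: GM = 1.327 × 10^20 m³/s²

Convert to SI: r = 80 Mm = 8e+07 m.
For a circular orbit, gravity supplies the centripetal force, so v = √(GM / r).
v = √(1.327e+20 / 8e+07) m/s ≈ 1.288e+06 m/s = 1288 km/s.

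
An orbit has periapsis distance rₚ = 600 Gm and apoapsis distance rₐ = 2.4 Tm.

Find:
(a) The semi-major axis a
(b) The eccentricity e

Convert to SI: rₚ = 600 Gm = 6e+11 m; rₐ = 2.4 Tm = 2.4e+12 m.
(a) a = (rₚ + rₐ) / 2 = (6e+11 + 2.4e+12) / 2 ≈ 1.5e+12 m = 1.5 Tm.
(b) e = (rₐ − rₚ) / (rₐ + rₚ) = (2.4e+12 − 6e+11) / (2.4e+12 + 6e+11) ≈ 0.6.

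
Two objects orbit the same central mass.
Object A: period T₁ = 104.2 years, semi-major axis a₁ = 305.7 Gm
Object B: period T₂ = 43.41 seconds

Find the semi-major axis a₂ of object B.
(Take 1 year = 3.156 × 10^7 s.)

Convert to SI: T₁ = 104.2 years = 3.28855e+09 s; a₁ = 305.7 Gm = 3.057e+11 m.
Kepler's third law: (T₁/T₂)² = (a₁/a₂)³ ⇒ a₂ = a₁ · (T₂/T₁)^(2/3).
T₂/T₁ = 43.41 / 3.28855e+09 = 1.32003e-08.
a₂ = 3.057e+11 · (1.32003e-08)^(2/3) m ≈ 1.707e+06 m = 1.707 Mm.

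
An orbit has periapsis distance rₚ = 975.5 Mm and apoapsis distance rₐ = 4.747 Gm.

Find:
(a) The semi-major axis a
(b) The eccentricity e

Convert to SI: rₚ = 975.5 Mm = 9.755e+08 m; rₐ = 4.747 Gm = 4.747e+09 m.
(a) a = (rₚ + rₐ) / 2 = (9.755e+08 + 4.747e+09) / 2 ≈ 2.861e+09 m = 2.861 Gm.
(b) e = (rₐ − rₚ) / (rₐ + rₚ) = (4.747e+09 − 9.755e+08) / (4.747e+09 + 9.755e+08) ≈ 0.6591.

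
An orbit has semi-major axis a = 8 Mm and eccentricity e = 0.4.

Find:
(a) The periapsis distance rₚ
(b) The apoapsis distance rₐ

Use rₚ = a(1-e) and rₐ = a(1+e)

Convert to SI: a = 8 Mm = 8e+06 m.
(a) rₚ = a(1 − e) = 8e+06 · (1 − 0.4) = 8e+06 · 0.6 ≈ 4.8e+06 m = 4.8 Mm.
(b) rₐ = a(1 + e) = 8e+06 · (1 + 0.4) = 8e+06 · 1.4 ≈ 1.12e+07 m = 11.2 Mm.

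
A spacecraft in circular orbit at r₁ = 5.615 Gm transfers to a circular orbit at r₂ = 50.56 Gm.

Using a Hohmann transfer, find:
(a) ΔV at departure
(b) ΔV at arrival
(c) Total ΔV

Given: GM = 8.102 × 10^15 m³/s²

Convert to SI: r₁ = 5.615 Gm = 5.615e+09 m; r₂ = 50.56 Gm = 5.056e+10 m.
Transfer semi-major axis: a_t = (r₁ + r₂)/2 = (5.615e+09 + 5.056e+10)/2 = 2.80875e+10 m.
Circular speeds: v₁ = √(GM/r₁) = 1201.22 m/s, v₂ = √(GM/r₂) = 400.306 m/s.
Transfer speeds (vis-viva v² = GM(2/r − 1/a_t)): v₁ᵗ = 1611.64 m/s, v₂ᵗ = 178.983 m/s.
(a) ΔV₁ = |v₁ᵗ − v₁| ≈ 410.4 m/s = 410.4 m/s.
(b) ΔV₂ = |v₂ − v₂ᵗ| ≈ 221.3 m/s = 221.3 m/s.
(c) ΔV_total = ΔV₁ + ΔV₂ ≈ 631.7 m/s = 631.7 m/s.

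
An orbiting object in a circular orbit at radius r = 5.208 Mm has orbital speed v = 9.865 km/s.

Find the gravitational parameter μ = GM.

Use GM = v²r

Convert to SI: r = 5.208 Mm = 5.208e+06 m; v = 9.865 km/s = 9865 m/s.
For a circular orbit v² = GM/r, so GM = v² · r.
GM = (9865)² · 5.208e+06 m³/s² ≈ 5.068e+14 m³/s² = 5.068 × 10^14 m³/s².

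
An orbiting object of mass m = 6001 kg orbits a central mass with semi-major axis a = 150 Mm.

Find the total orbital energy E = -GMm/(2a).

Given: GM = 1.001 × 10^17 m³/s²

Convert to SI: a = 150 Mm = 1.5e+08 m.
E = −GMm / (2a).
E = −1.001e+17 · 6001 / (2 · 1.5e+08) J ≈ -2.002e+12 J = -2.002 TJ.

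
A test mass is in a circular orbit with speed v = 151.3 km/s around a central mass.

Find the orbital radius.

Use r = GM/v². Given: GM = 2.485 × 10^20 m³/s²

Convert to SI: v = 151.3 km/s = 151300 m/s.
For a circular orbit, v² = GM / r, so r = GM / v².
r = 2.485e+20 / (151300)² m ≈ 1.086e+10 m = 1.086 × 10^10 m.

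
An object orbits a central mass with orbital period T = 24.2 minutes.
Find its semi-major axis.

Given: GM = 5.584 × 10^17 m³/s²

Convert to SI: T = 24.2 minutes = 1452 s.
Invert Kepler's third law: a = (GM · T² / (4π²))^(1/3).
Substituting T = 1452 s and GM = 5.584e+17 m³/s²:
a = (5.584e+17 · (1452)² / (4π²))^(1/3) m
a ≈ 3.101e+07 m = 3.101 × 10^7 m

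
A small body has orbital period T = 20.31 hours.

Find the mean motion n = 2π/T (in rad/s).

Convert to SI: T = 20.31 hours = 73116 s.
n = 2π / T.
n = 2π / 73116 s ≈ 8.593e-05 rad/s.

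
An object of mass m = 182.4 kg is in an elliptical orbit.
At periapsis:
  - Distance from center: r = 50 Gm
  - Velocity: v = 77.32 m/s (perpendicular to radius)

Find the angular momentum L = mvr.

Convert to SI: r = 50 Gm = 5e+10 m.
Since v is perpendicular to r, L = m · v · r.
L = 182.4 · 77.32 · 5e+10 kg·m²/s ≈ 7.052e+14 kg·m²/s.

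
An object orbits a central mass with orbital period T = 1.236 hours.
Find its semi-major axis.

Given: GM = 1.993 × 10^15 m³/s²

Convert to SI: T = 1.236 hours = 4449.6 s.
Invert Kepler's third law: a = (GM · T² / (4π²))^(1/3).
Substituting T = 4449.6 s and GM = 1.993e+15 m³/s²:
a = (1.993e+15 · (4449.6)² / (4π²))^(1/3) m
a ≈ 9.998e+06 m = 9.998 Mm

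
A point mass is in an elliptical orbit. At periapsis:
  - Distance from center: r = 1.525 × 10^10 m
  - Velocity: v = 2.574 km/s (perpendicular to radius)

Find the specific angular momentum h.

Convert to SI: v = 2.574 km/s = 2574 m/s.
With v perpendicular to r, h = r · v.
h = 1.525e+10 · 2574 m²/s ≈ 3.925e+13 m²/s.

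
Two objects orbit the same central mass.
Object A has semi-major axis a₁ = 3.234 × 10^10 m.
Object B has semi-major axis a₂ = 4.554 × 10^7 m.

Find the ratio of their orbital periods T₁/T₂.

From Kepler's third law, (T₁/T₂)² = (a₁/a₂)³, so T₁/T₂ = (a₁/a₂)^(3/2).
a₁/a₂ = 3.234e+10 / 4.554e+07 = 710.145.
T₁/T₂ = (710.145)^(3/2) ≈ 1.892e+04.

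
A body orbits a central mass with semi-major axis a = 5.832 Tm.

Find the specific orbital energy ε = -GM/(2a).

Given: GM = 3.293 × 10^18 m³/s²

Convert to SI: a = 5.832 Tm = 5.832e+12 m.
ε = −GM / (2a).
ε = −3.293e+18 / (2 · 5.832e+12) J/kg ≈ -2.823e+05 J/kg = -282.3 kJ/kg.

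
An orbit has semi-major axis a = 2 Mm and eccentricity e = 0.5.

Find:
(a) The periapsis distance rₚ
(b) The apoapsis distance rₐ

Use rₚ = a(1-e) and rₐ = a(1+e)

Convert to SI: a = 2 Mm = 2e+06 m.
(a) rₚ = a(1 − e) = 2e+06 · (1 − 0.5) = 2e+06 · 0.5 ≈ 1e+06 m = 1 Mm.
(b) rₐ = a(1 + e) = 2e+06 · (1 + 0.5) = 2e+06 · 1.5 ≈ 3e+06 m = 3 Mm.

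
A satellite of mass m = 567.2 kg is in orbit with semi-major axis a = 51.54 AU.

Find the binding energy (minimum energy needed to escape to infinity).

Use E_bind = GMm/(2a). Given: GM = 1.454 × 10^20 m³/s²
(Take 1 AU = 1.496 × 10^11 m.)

Convert to SI: a = 51.54 AU = 7.71038e+12 m.
Total orbital energy is E = −GMm/(2a); binding energy is E_bind = −E = GMm/(2a).
E_bind = 1.454e+20 · 567.2 / (2 · 7.71038e+12) J ≈ 5.348e+09 J = 5.348 GJ.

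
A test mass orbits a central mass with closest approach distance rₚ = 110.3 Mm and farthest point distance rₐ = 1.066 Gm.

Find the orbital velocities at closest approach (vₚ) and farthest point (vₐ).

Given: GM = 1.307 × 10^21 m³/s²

Convert to SI: rₚ = 110.3 Mm = 1.103e+08 m; rₐ = 1.066 Gm = 1.066e+09 m.
Use the vis-viva equation v² = GM(2/r − 1/a) with a = (rₚ + rₐ)/2 = (1.103e+08 + 1.066e+09)/2 = 5.8815e+08 m.
vₚ = √(GM · (2/rₚ − 1/a)) = √(1.307e+21 · (2/1.103e+08 − 1/5.8815e+08)) m/s ≈ 4.634e+06 m/s = 4634 km/s.
vₐ = √(GM · (2/rₐ − 1/a)) = √(1.307e+21 · (2/1.066e+09 − 1/5.8815e+08)) m/s ≈ 4.795e+05 m/s = 479.5 km/s.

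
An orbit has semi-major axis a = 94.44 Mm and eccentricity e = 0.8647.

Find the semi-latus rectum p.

Convert to SI: a = 94.44 Mm = 9.444e+07 m.
p = a (1 − e²).
p = 9.444e+07 · (1 − (0.8647)²) = 9.444e+07 · 0.252294 ≈ 2.383e+07 m = 23.83 Mm.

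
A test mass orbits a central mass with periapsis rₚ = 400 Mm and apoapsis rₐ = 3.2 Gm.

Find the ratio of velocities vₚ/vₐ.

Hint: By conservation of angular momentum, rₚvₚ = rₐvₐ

Convert to SI: rₚ = 400 Mm = 4e+08 m; rₐ = 3.2 Gm = 3.2e+09 m.
Conservation of angular momentum gives rₚvₚ = rₐvₐ, so vₚ/vₐ = rₐ/rₚ.
vₚ/vₐ = 3.2e+09 / 4e+08 ≈ 8.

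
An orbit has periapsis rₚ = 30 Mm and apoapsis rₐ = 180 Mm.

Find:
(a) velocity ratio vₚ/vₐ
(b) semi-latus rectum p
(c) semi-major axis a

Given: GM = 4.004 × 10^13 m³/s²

Convert to SI: rₚ = 30 Mm = 3e+07 m; rₐ = 180 Mm = 1.8e+08 m.
(a) Conservation of angular momentum (rₚvₚ = rₐvₐ) gives vₚ/vₐ = rₐ/rₚ = 1.8e+08/3e+07 ≈ 6
(b) From a = (rₚ + rₐ)/2 = 1.05e+08 m and e = (rₐ − rₚ)/(rₐ + rₚ) = 0.714286, p = a(1 − e²) = 1.05e+08 · (1 − (0.714286)²) ≈ 5.143e+07 m
(c) a = (rₚ + rₐ)/2 = (3e+07 + 1.8e+08)/2 ≈ 1.05e+08 m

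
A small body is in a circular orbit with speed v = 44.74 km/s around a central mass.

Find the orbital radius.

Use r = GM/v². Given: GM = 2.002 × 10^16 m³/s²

Convert to SI: v = 44.74 km/s = 44740 m/s.
For a circular orbit, v² = GM / r, so r = GM / v².
r = 2.002e+16 / (44740)² m ≈ 1e+07 m = 10 Mm.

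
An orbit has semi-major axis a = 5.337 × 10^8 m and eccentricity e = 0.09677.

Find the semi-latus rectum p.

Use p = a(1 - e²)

p = a (1 − e²).
p = 5.337e+08 · (1 − (0.09677)²) = 5.337e+08 · 0.990636 ≈ 5.287e+08 m = 5.287 × 10^8 m.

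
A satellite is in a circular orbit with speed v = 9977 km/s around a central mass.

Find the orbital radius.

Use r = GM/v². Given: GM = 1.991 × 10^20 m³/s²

Convert to SI: v = 9977 km/s = 9.977e+06 m/s.
For a circular orbit, v² = GM / r, so r = GM / v².
r = 1.991e+20 / (9.977e+06)² m ≈ 2e+06 m = 2 Mm.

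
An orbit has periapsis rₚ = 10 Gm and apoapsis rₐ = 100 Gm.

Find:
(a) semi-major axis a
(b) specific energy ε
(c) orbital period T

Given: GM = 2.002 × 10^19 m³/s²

Convert to SI: rₚ = 10 Gm = 1e+10 m; rₐ = 100 Gm = 1e+11 m.
(a) a = (rₚ + rₐ)/2 = (1e+10 + 1e+11)/2 ≈ 5.5e+10 m
(b) With a = (rₚ + rₐ)/2 = 5.5e+10 m, ε = −GM/(2a) = −2.002e+19/(2 · 5.5e+10) J/kg ≈ -1.82e+08 J/kg
(c) With a = (rₚ + rₐ)/2 = 5.5e+10 m, T = 2π √(a³/GM) = 2π √((5.5e+10)³/2.002e+19) s ≈ 1.811e+07 s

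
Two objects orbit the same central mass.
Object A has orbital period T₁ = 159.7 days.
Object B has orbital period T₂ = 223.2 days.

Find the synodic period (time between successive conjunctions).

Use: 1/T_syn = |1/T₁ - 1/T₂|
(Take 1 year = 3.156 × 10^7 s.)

Convert to SI: T₁ = 159.7 days = 1.37981e+07 s; T₂ = 223.2 days = 1.92845e+07 s.
T_syn = |T₁ · T₂ / (T₁ − T₂)|.
T_syn = |1.37981e+07 · 1.92845e+07 / (1.37981e+07 − 1.92845e+07)| s ≈ 4.85e+07 s = 1.537 years.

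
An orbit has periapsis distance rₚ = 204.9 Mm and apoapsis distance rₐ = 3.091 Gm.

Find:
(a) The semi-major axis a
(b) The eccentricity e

Convert to SI: rₚ = 204.9 Mm = 2.049e+08 m; rₐ = 3.091 Gm = 3.091e+09 m.
(a) a = (rₚ + rₐ) / 2 = (2.049e+08 + 3.091e+09) / 2 ≈ 1.648e+09 m = 1.648 Gm.
(b) e = (rₐ − rₚ) / (rₐ + rₚ) = (3.091e+09 − 2.049e+08) / (3.091e+09 + 2.049e+08) ≈ 0.8757.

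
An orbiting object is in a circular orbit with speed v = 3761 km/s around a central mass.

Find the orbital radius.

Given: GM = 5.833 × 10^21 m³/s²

Convert to SI: v = 3761 km/s = 3.761e+06 m/s.
For a circular orbit, v² = GM / r, so r = GM / v².
r = 5.833e+21 / (3.761e+06)² m ≈ 4.124e+08 m = 412.4 Mm.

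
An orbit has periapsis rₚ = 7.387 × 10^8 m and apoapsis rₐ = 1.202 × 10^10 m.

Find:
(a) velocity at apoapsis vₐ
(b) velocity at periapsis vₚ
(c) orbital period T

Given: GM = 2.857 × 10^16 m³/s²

(a) With a = (rₚ + rₐ)/2 = 6.37935e+09 m, vₐ = √(GM (2/rₐ − 1/a)) = √(2.857e+16 · (2/1.202e+10 − 1/6.37935e+09)) m/s ≈ 524.6 m/s
(b) With a = (rₚ + rₐ)/2 = 6.37935e+09 m, vₚ = √(GM (2/rₚ − 1/a)) = √(2.857e+16 · (2/7.387e+08 − 1/6.37935e+09)) m/s ≈ 8537 m/s
(c) With a = (rₚ + rₐ)/2 = 6.37935e+09 m, T = 2π √(a³/GM) = 2π √((6.37935e+09)³/2.857e+16) s ≈ 1.894e+07 s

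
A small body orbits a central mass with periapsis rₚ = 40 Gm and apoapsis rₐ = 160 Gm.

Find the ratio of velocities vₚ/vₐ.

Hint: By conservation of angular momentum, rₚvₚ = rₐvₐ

Convert to SI: rₚ = 40 Gm = 4e+10 m; rₐ = 160 Gm = 1.6e+11 m.
Conservation of angular momentum gives rₚvₚ = rₐvₐ, so vₚ/vₐ = rₐ/rₚ.
vₚ/vₐ = 1.6e+11 / 4e+10 ≈ 4.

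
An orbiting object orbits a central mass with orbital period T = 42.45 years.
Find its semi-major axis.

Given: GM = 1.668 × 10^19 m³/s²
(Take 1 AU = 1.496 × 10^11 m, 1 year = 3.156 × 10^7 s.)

Convert to SI: T = 42.45 years = 1.33972e+09 s.
Invert Kepler's third law: a = (GM · T² / (4π²))^(1/3).
Substituting T = 1.33972e+09 s and GM = 1.668e+19 m³/s²:
a = (1.668e+19 · (1.33972e+09)² / (4π²))^(1/3) m
a ≈ 9.119e+11 m = 6.096 AU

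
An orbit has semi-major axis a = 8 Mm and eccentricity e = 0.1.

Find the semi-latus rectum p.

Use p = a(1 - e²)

Convert to SI: a = 8 Mm = 8e+06 m.
p = a (1 − e²).
p = 8e+06 · (1 − (0.1)²) = 8e+06 · 0.99 ≈ 7.92e+06 m = 7.92 Mm.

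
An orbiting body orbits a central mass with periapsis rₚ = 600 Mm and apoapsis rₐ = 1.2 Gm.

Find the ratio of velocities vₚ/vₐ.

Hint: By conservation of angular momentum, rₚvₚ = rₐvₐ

Convert to SI: rₚ = 600 Mm = 6e+08 m; rₐ = 1.2 Gm = 1.2e+09 m.
Conservation of angular momentum gives rₚvₚ = rₐvₐ, so vₚ/vₐ = rₐ/rₚ.
vₚ/vₐ = 1.2e+09 / 6e+08 ≈ 2.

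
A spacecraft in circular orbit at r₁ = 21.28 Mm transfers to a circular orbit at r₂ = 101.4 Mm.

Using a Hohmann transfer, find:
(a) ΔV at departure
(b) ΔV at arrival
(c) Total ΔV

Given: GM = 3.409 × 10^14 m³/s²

Convert to SI: r₁ = 21.28 Mm = 2.128e+07 m; r₂ = 101.4 Mm = 1.014e+08 m.
Transfer semi-major axis: a_t = (r₁ + r₂)/2 = (2.128e+07 + 1.014e+08)/2 = 6.134e+07 m.
Circular speeds: v₁ = √(GM/r₁) = 4002.47 m/s, v₂ = √(GM/r₂) = 1833.56 m/s.
Transfer speeds (vis-viva v² = GM(2/r − 1/a_t)): v₁ᵗ = 5146.06 m/s, v₂ᵗ = 1079.96 m/s.
(a) ΔV₁ = |v₁ᵗ − v₁| ≈ 1144 m/s = 1.144 km/s.
(b) ΔV₂ = |v₂ − v₂ᵗ| ≈ 753.6 m/s = 753.6 m/s.
(c) ΔV_total = ΔV₁ + ΔV₂ ≈ 1897 m/s = 1.897 km/s.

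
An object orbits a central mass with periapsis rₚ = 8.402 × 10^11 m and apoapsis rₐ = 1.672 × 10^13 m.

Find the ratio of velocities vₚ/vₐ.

Conservation of angular momentum gives rₚvₚ = rₐvₐ, so vₚ/vₐ = rₐ/rₚ.
vₚ/vₐ = 1.672e+13 / 8.402e+11 ≈ 19.9.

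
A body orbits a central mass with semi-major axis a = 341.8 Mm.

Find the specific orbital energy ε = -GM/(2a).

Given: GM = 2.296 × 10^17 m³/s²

Convert to SI: a = 341.8 Mm = 3.418e+08 m.
ε = −GM / (2a).
ε = −2.296e+17 / (2 · 3.418e+08) J/kg ≈ -3.359e+08 J/kg = -335.9 MJ/kg.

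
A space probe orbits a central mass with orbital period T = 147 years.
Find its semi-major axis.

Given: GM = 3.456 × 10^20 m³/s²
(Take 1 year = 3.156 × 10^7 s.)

Convert to SI: T = 147 years = 4.63932e+09 s.
Invert Kepler's third law: a = (GM · T² / (4π²))^(1/3).
Substituting T = 4.63932e+09 s and GM = 3.456e+20 m³/s²:
a = (3.456e+20 · (4.63932e+09)² / (4π²))^(1/3) m
a ≈ 5.733e+12 m = 5.733 Tm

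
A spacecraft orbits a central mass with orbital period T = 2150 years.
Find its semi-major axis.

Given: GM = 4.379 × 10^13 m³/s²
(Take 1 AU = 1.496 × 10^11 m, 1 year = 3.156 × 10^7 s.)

Convert to SI: T = 2150 years = 6.7854e+10 s.
Invert Kepler's third law: a = (GM · T² / (4π²))^(1/3).
Substituting T = 6.7854e+10 s and GM = 4.379e+13 m³/s²:
a = (4.379e+13 · (6.7854e+10)² / (4π²))^(1/3) m
a ≈ 1.722e+11 m = 1.151 AU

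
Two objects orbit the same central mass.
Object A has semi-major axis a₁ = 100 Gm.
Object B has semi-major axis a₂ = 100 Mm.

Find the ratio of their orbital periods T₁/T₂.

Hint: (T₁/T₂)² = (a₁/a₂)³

Convert to SI: a₁ = 100 Gm = 1e+11 m; a₂ = 100 Mm = 1e+08 m.
From Kepler's third law, (T₁/T₂)² = (a₁/a₂)³, so T₁/T₂ = (a₁/a₂)^(3/2).
a₁/a₂ = 1e+11 / 1e+08 = 1000.
T₁/T₂ = (1000)^(3/2) ≈ 3.162e+04.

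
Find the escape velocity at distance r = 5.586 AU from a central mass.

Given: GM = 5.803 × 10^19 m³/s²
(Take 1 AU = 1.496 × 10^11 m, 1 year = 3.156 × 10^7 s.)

Convert to SI: r = 5.586 AU = 8.35666e+11 m.
Escape velocity comes from setting total energy to zero: ½v² − GM/r = 0 ⇒ v_esc = √(2GM / r).
v_esc = √(2 · 5.803e+19 / 8.35666e+11) m/s ≈ 1.178e+04 m/s = 2.486 AU/year.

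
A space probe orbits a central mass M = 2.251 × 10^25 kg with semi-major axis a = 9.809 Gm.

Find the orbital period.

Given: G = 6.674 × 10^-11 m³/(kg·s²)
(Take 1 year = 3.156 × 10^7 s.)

Convert to SI: a = 9.809 Gm = 9.809e+09 m.
GM = G · M = 6.674e-11 · 2.251e+25 = 1.50232e+15 m³/s².
Kepler's third law: T = 2π √(a³ / GM).
Substituting a = 9.809e+09 m and GM = 1.50232e+15 m³/s²:
T = 2π √((9.809e+09)³ / 1.50232e+15) s
T ≈ 1.575e+08 s = 4.99 years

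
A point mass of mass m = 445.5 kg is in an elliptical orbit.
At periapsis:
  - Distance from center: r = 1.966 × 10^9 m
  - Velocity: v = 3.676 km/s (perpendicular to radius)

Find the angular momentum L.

Convert to SI: v = 3.676 km/s = 3676 m/s.
Since v is perpendicular to r, L = m · v · r.
L = 445.5 · 3676 · 1.966e+09 kg·m²/s ≈ 3.22e+15 kg·m²/s.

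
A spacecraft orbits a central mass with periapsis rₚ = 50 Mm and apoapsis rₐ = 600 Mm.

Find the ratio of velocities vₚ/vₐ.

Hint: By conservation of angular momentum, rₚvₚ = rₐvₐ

Convert to SI: rₚ = 50 Mm = 5e+07 m; rₐ = 600 Mm = 6e+08 m.
Conservation of angular momentum gives rₚvₚ = rₐvₐ, so vₚ/vₐ = rₐ/rₚ.
vₚ/vₐ = 6e+08 / 5e+07 ≈ 12.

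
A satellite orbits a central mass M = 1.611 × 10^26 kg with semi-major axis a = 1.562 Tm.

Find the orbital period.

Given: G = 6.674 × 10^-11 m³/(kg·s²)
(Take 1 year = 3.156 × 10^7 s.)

Convert to SI: a = 1.562 Tm = 1.562e+12 m.
GM = G · M = 6.674e-11 · 1.611e+26 = 1.07518e+16 m³/s².
Kepler's third law: T = 2π √(a³ / GM).
Substituting a = 1.562e+12 m and GM = 1.07518e+16 m³/s²:
T = 2π √((1.562e+12)³ / 1.07518e+16) s
T ≈ 1.183e+11 s = 3748 years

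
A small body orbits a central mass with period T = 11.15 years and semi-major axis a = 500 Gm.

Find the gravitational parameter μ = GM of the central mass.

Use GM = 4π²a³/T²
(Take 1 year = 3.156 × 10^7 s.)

Convert to SI: T = 11.15 years = 3.51894e+08 s; a = 500 Gm = 5e+11 m.
GM = 4π² · a³ / T².
GM = 4π² · (5e+11)³ / (3.51894e+08)² m³/s² ≈ 3.985e+19 m³/s² = 3.985 × 10^19 m³/s².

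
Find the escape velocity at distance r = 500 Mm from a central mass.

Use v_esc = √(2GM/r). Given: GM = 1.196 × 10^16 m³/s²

Convert to SI: r = 500 Mm = 5e+08 m.
Escape velocity comes from setting total energy to zero: ½v² − GM/r = 0 ⇒ v_esc = √(2GM / r).
v_esc = √(2 · 1.196e+16 / 5e+08) m/s ≈ 6917 m/s = 6.917 km/s.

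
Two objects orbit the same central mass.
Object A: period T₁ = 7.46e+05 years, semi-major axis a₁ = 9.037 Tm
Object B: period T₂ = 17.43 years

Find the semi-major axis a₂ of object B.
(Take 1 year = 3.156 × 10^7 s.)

Convert to SI: T₁ = 7.46e+05 years = 2.35438e+13 s; a₁ = 9.037 Tm = 9.037e+12 m; T₂ = 17.43 years = 5.50091e+08 s.
Kepler's third law: (T₁/T₂)² = (a₁/a₂)³ ⇒ a₂ = a₁ · (T₂/T₁)^(2/3).
T₂/T₁ = 5.50091e+08 / 2.35438e+13 = 2.33646e-05.
a₂ = 9.037e+12 · (2.33646e-05)^(2/3) m ≈ 7.386e+09 m = 7.386 Gm.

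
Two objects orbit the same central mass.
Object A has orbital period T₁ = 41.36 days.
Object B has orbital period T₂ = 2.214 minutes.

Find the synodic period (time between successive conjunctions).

Convert to SI: T₁ = 41.36 days = 3.5735e+06 s; T₂ = 2.214 minutes = 132.84 s.
T_syn = |T₁ · T₂ / (T₁ − T₂)|.
T_syn = |3.5735e+06 · 132.84 / (3.5735e+06 − 132.84)| s ≈ 132.8 s = 2.214 minutes.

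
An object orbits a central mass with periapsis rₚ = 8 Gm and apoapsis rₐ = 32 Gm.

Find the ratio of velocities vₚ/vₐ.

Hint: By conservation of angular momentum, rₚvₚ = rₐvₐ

Convert to SI: rₚ = 8 Gm = 8e+09 m; rₐ = 32 Gm = 3.2e+10 m.
Conservation of angular momentum gives rₚvₚ = rₐvₐ, so vₚ/vₐ = rₐ/rₚ.
vₚ/vₐ = 3.2e+10 / 8e+09 ≈ 4.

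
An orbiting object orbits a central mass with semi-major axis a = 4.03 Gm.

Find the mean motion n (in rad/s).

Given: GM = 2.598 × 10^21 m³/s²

Convert to SI: a = 4.03 Gm = 4.03e+09 m.
n = √(GM / a³).
n = √(2.598e+21 / (4.03e+09)³) rad/s ≈ 0.0001992 rad/s.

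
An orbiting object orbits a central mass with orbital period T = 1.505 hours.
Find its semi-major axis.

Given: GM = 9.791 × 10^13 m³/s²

Convert to SI: T = 1.505 hours = 5418 s.
Invert Kepler's third law: a = (GM · T² / (4π²))^(1/3).
Substituting T = 5418 s and GM = 9.791e+13 m³/s²:
a = (9.791e+13 · (5418)² / (4π²))^(1/3) m
a ≈ 4.176e+06 m = 4.176 Mm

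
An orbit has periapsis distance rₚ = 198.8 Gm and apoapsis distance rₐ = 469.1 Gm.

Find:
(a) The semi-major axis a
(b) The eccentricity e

Convert to SI: rₚ = 198.8 Gm = 1.988e+11 m; rₐ = 469.1 Gm = 4.691e+11 m.
(a) a = (rₚ + rₐ) / 2 = (1.988e+11 + 4.691e+11) / 2 ≈ 3.34e+11 m = 333.9 Gm.
(b) e = (rₐ − rₚ) / (rₐ + rₚ) = (4.691e+11 − 1.988e+11) / (4.691e+11 + 1.988e+11) ≈ 0.4047.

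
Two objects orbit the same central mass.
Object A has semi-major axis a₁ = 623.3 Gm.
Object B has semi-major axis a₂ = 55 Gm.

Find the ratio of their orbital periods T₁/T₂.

Convert to SI: a₁ = 623.3 Gm = 6.233e+11 m; a₂ = 55 Gm = 5.5e+10 m.
From Kepler's third law, (T₁/T₂)² = (a₁/a₂)³, so T₁/T₂ = (a₁/a₂)^(3/2).
a₁/a₂ = 6.233e+11 / 5.5e+10 = 11.3327.
T₁/T₂ = (11.3327)^(3/2) ≈ 38.15.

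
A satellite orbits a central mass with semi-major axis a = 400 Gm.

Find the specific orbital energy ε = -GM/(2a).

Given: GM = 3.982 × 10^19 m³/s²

Convert to SI: a = 400 Gm = 4e+11 m.
ε = −GM / (2a).
ε = −3.982e+19 / (2 · 4e+11) J/kg ≈ -4.978e+07 J/kg = -49.77 MJ/kg.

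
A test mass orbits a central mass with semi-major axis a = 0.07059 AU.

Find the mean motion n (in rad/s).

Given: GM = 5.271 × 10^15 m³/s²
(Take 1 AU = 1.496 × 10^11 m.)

Convert to SI: a = 0.07059 AU = 1.05603e+10 m.
n = √(GM / a³).
n = √(5.271e+15 / (1.05603e+10)³) rad/s ≈ 6.69e-08 rad/s.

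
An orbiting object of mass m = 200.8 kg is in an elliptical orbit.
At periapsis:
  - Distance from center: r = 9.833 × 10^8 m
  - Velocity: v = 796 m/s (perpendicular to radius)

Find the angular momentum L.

Since v is perpendicular to r, L = m · v · r.
L = 200.8 · 796 · 9.833e+08 kg·m²/s ≈ 1.572e+14 kg·m²/s.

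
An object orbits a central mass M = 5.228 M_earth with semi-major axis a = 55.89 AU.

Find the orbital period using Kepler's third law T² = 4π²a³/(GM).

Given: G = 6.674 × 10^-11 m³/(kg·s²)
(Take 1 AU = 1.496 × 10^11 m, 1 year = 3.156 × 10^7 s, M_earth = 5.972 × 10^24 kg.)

Convert to SI: a = 55.89 AU = 8.36114e+12 m; M = 5.228 M_earth = 3.12216e+25 kg.
GM = G · M = 6.674e-11 · 3.12216e+25 = 2.08373e+15 m³/s².
Kepler's third law: T = 2π √(a³ / GM).
Substituting a = 8.36114e+12 m and GM = 2.08373e+15 m³/s²:
T = 2π √((8.36114e+12)³ / 2.08373e+15) s
T ≈ 3.328e+12 s = 1.054e+05 years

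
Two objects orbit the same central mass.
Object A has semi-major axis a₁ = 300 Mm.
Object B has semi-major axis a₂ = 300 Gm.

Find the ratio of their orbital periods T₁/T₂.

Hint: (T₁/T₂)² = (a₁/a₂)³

Convert to SI: a₁ = 300 Mm = 3e+08 m; a₂ = 300 Gm = 3e+11 m.
From Kepler's third law, (T₁/T₂)² = (a₁/a₂)³, so T₁/T₂ = (a₁/a₂)^(3/2).
a₁/a₂ = 3e+08 / 3e+11 = 0.001.
T₁/T₂ = (0.001)^(3/2) ≈ 3.162e-05.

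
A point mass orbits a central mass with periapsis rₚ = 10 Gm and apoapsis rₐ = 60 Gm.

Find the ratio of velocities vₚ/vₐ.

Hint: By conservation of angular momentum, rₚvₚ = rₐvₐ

Convert to SI: rₚ = 10 Gm = 1e+10 m; rₐ = 60 Gm = 6e+10 m.
Conservation of angular momentum gives rₚvₚ = rₐvₐ, so vₚ/vₐ = rₐ/rₚ.
vₚ/vₐ = 6e+10 / 1e+10 ≈ 6.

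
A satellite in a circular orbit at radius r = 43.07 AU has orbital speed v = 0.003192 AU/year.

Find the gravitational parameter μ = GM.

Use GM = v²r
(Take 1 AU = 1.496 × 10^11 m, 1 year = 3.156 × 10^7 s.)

Convert to SI: r = 43.07 AU = 6.44327e+12 m; v = 0.003192 AU/year = 15.1306 m/s.
For a circular orbit v² = GM/r, so GM = v² · r.
GM = (15.1306)² · 6.44327e+12 m³/s² ≈ 1.475e+15 m³/s² = 1.475 × 10^15 m³/s².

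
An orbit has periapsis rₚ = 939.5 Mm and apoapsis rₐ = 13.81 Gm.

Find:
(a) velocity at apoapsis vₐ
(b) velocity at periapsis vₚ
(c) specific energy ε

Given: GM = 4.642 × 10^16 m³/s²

Convert to SI: rₚ = 939.5 Mm = 9.395e+08 m; rₐ = 13.81 Gm = 1.381e+10 m.
(a) With a = (rₚ + rₐ)/2 = 7.37475e+09 m, vₐ = √(GM (2/rₐ − 1/a)) = √(4.642e+16 · (2/1.381e+10 − 1/7.37475e+09)) m/s ≈ 654.4 m/s
(b) With a = (rₚ + rₐ)/2 = 7.37475e+09 m, vₚ = √(GM (2/rₚ − 1/a)) = √(4.642e+16 · (2/9.395e+08 − 1/7.37475e+09)) m/s ≈ 9619 m/s
(c) With a = (rₚ + rₐ)/2 = 7.37475e+09 m, ε = −GM/(2a) = −4.642e+16/(2 · 7.37475e+09) J/kg ≈ -3.147e+06 J/kg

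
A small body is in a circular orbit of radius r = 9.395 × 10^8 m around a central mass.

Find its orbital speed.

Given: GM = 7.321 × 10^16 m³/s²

For a circular orbit, gravity supplies the centripetal force, so v = √(GM / r).
v = √(7.321e+16 / 9.395e+08) m/s ≈ 8827 m/s = 8.827 km/s.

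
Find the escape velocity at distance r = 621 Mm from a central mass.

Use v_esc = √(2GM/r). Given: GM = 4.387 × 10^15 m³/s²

Convert to SI: r = 621 Mm = 6.21e+08 m.
Escape velocity comes from setting total energy to zero: ½v² − GM/r = 0 ⇒ v_esc = √(2GM / r).
v_esc = √(2 · 4.387e+15 / 6.21e+08) m/s ≈ 3759 m/s = 3.759 km/s.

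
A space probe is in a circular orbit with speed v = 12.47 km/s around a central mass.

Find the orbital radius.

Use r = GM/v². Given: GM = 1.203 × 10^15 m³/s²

Convert to SI: v = 12.47 km/s = 12470 m/s.
For a circular orbit, v² = GM / r, so r = GM / v².
r = 1.203e+15 / (12470)² m ≈ 7.736e+06 m = 7.736 × 10^6 m.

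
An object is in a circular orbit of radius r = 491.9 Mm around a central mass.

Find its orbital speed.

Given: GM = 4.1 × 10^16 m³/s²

Convert to SI: r = 491.9 Mm = 4.919e+08 m.
For a circular orbit, gravity supplies the centripetal force, so v = √(GM / r).
v = √(4.1e+16 / 4.919e+08) m/s ≈ 9130 m/s = 9.13 km/s.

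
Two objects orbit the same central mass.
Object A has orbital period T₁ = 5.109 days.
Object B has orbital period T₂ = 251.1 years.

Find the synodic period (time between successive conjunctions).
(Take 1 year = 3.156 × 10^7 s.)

Convert to SI: T₁ = 5.109 days = 441418 s; T₂ = 251.1 years = 7.92472e+09 s.
T_syn = |T₁ · T₂ / (T₁ − T₂)|.
T_syn = |441418 · 7.92472e+09 / (441418 − 7.92472e+09)| s ≈ 4.414e+05 s = 5.109 days.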